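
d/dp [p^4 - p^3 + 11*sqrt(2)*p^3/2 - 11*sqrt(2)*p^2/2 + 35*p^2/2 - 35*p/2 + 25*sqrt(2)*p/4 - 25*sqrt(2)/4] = 4*p^3 - 3*p^2 + 33*sqrt(2)*p^2/2 - 11*sqrt(2)*p + 35*p - 35/2 + 25*sqrt(2)/4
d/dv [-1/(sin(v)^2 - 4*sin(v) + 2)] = 2*(sin(v) - 2)*cos(v)/(sin(v)^2 - 4*sin(v) + 2)^2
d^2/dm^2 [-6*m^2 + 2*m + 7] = -12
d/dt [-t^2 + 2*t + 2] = 2 - 2*t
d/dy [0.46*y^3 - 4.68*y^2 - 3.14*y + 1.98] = 1.38*y^2 - 9.36*y - 3.14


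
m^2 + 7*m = m*(m + 7)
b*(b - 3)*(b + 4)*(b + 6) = b^4 + 7*b^3 - 6*b^2 - 72*b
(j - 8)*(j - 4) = j^2 - 12*j + 32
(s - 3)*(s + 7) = s^2 + 4*s - 21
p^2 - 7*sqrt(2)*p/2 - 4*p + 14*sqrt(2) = (p - 4)*(p - 7*sqrt(2)/2)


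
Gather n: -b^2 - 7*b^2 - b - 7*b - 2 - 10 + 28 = -8*b^2 - 8*b + 16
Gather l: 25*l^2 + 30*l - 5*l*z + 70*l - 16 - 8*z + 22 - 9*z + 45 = 25*l^2 + l*(100 - 5*z) - 17*z + 51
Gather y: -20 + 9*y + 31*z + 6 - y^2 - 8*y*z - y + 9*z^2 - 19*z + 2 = -y^2 + y*(8 - 8*z) + 9*z^2 + 12*z - 12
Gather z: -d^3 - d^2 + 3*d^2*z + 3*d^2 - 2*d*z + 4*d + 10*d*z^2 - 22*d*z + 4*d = -d^3 + 2*d^2 + 10*d*z^2 + 8*d + z*(3*d^2 - 24*d)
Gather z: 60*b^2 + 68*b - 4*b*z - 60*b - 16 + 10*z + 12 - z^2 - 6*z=60*b^2 + 8*b - z^2 + z*(4 - 4*b) - 4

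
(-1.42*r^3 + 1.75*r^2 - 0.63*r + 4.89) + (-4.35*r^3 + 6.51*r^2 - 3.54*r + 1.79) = -5.77*r^3 + 8.26*r^2 - 4.17*r + 6.68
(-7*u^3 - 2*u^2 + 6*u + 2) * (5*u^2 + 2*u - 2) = -35*u^5 - 24*u^4 + 40*u^3 + 26*u^2 - 8*u - 4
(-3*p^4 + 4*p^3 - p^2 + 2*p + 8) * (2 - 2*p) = 6*p^5 - 14*p^4 + 10*p^3 - 6*p^2 - 12*p + 16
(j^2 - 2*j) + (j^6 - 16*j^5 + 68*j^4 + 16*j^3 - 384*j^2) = j^6 - 16*j^5 + 68*j^4 + 16*j^3 - 383*j^2 - 2*j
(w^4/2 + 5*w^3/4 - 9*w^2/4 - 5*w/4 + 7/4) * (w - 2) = w^5/2 + w^4/4 - 19*w^3/4 + 13*w^2/4 + 17*w/4 - 7/2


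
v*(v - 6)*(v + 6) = v^3 - 36*v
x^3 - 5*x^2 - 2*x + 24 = (x - 4)*(x - 3)*(x + 2)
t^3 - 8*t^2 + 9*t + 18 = (t - 6)*(t - 3)*(t + 1)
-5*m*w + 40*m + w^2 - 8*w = (-5*m + w)*(w - 8)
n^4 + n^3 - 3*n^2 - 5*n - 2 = (n - 2)*(n + 1)^3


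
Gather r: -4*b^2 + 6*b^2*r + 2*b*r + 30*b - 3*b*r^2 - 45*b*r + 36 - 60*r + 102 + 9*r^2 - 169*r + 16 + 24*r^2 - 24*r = -4*b^2 + 30*b + r^2*(33 - 3*b) + r*(6*b^2 - 43*b - 253) + 154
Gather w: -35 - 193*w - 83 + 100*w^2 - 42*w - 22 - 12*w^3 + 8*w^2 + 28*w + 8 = -12*w^3 + 108*w^2 - 207*w - 132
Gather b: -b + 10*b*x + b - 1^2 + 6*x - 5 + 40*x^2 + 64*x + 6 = 10*b*x + 40*x^2 + 70*x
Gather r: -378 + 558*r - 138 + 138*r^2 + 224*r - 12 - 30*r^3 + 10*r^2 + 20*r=-30*r^3 + 148*r^2 + 802*r - 528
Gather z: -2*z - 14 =-2*z - 14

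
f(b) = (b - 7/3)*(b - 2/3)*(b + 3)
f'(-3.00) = 19.56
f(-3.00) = 0.00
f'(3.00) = 19.56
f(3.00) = 9.33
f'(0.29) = -7.19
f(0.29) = 2.53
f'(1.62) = 0.43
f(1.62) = -3.14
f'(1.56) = -0.14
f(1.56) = -3.15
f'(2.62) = 13.15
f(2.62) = 3.15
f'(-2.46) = 10.71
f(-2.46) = 8.09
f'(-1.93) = 3.73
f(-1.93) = 11.85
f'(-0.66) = -6.14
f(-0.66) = 9.29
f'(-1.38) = -1.73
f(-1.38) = 12.31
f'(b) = (b - 7/3)*(b - 2/3) + (b - 7/3)*(b + 3) + (b - 2/3)*(b + 3)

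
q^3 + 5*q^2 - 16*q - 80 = (q - 4)*(q + 4)*(q + 5)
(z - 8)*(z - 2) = z^2 - 10*z + 16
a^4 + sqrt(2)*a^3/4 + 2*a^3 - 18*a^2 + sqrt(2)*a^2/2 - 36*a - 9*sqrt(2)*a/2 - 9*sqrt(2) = (a - 3*sqrt(2))*(a + 3*sqrt(2))*(sqrt(2)*a/2 + sqrt(2))*(sqrt(2)*a + 1/2)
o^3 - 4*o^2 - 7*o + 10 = (o - 5)*(o - 1)*(o + 2)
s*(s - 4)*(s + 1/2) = s^3 - 7*s^2/2 - 2*s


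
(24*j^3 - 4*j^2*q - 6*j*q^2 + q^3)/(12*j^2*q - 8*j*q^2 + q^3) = (2*j + q)/q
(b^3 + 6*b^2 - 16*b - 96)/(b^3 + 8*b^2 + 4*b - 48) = (b - 4)/(b - 2)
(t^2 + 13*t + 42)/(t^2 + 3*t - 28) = (t + 6)/(t - 4)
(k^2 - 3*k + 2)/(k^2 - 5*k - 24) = (-k^2 + 3*k - 2)/(-k^2 + 5*k + 24)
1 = 1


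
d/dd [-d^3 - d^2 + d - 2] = -3*d^2 - 2*d + 1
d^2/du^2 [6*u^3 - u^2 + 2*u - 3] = 36*u - 2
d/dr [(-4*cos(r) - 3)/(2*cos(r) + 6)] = 9*sin(r)/(2*(cos(r) + 3)^2)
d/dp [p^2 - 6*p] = 2*p - 6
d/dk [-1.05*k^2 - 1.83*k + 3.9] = -2.1*k - 1.83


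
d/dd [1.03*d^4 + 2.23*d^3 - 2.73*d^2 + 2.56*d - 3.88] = 4.12*d^3 + 6.69*d^2 - 5.46*d + 2.56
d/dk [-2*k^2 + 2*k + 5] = 2 - 4*k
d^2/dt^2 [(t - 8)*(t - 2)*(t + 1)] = 6*t - 18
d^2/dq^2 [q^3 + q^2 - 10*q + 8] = 6*q + 2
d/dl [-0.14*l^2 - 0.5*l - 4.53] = -0.28*l - 0.5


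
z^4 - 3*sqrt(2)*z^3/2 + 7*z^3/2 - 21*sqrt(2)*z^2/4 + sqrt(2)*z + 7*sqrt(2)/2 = (z + 7/2)*(z - sqrt(2))^2*(z + sqrt(2)/2)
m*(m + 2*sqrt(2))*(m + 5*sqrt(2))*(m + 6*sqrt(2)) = m^4 + 13*sqrt(2)*m^3 + 104*m^2 + 120*sqrt(2)*m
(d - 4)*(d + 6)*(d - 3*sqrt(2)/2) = d^3 - 3*sqrt(2)*d^2/2 + 2*d^2 - 24*d - 3*sqrt(2)*d + 36*sqrt(2)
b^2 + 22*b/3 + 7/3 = (b + 1/3)*(b + 7)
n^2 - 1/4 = (n - 1/2)*(n + 1/2)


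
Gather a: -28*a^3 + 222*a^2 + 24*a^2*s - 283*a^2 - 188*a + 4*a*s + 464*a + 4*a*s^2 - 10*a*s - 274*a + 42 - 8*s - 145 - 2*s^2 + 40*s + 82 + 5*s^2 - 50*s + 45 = -28*a^3 + a^2*(24*s - 61) + a*(4*s^2 - 6*s + 2) + 3*s^2 - 18*s + 24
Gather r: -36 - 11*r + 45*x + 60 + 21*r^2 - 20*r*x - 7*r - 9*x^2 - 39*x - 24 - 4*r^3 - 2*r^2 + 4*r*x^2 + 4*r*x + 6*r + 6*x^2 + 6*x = -4*r^3 + 19*r^2 + r*(4*x^2 - 16*x - 12) - 3*x^2 + 12*x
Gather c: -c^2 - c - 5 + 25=-c^2 - c + 20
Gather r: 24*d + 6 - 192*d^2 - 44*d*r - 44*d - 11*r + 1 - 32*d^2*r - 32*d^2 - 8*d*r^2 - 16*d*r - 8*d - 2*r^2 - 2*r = -224*d^2 - 28*d + r^2*(-8*d - 2) + r*(-32*d^2 - 60*d - 13) + 7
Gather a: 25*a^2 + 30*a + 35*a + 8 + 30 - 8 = 25*a^2 + 65*a + 30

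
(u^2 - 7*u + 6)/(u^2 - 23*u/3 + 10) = 3*(u - 1)/(3*u - 5)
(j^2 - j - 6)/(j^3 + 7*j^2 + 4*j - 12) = (j - 3)/(j^2 + 5*j - 6)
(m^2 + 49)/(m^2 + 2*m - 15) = (m^2 + 49)/(m^2 + 2*m - 15)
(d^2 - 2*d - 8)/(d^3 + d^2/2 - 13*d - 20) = 2/(2*d + 5)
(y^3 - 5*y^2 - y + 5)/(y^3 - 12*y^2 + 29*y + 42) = (y^2 - 6*y + 5)/(y^2 - 13*y + 42)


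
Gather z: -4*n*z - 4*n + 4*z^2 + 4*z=-4*n + 4*z^2 + z*(4 - 4*n)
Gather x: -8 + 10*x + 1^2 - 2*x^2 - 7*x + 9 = -2*x^2 + 3*x + 2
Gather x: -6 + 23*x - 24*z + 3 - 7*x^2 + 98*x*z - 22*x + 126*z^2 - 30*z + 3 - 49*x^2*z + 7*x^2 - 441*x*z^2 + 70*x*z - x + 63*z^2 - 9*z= -49*x^2*z + x*(-441*z^2 + 168*z) + 189*z^2 - 63*z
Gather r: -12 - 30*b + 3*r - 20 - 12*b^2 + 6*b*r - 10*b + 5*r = -12*b^2 - 40*b + r*(6*b + 8) - 32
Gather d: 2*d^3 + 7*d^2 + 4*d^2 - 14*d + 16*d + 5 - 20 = 2*d^3 + 11*d^2 + 2*d - 15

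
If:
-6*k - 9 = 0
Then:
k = -3/2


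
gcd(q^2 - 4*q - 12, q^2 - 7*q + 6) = q - 6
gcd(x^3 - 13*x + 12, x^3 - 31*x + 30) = x - 1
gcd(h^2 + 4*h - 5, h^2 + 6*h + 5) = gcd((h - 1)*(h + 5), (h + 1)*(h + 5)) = h + 5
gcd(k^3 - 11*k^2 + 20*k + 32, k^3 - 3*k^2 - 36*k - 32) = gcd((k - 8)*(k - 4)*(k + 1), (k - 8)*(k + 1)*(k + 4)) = k^2 - 7*k - 8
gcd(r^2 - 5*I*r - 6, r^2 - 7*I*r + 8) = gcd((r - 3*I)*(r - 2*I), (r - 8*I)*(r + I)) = 1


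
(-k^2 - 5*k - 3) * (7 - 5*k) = 5*k^3 + 18*k^2 - 20*k - 21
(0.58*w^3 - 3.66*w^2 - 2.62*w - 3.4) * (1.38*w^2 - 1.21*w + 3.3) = 0.8004*w^5 - 5.7526*w^4 + 2.727*w^3 - 13.5998*w^2 - 4.532*w - 11.22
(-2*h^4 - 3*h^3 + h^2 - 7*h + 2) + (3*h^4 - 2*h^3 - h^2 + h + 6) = h^4 - 5*h^3 - 6*h + 8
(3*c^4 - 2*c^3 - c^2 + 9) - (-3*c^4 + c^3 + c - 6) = 6*c^4 - 3*c^3 - c^2 - c + 15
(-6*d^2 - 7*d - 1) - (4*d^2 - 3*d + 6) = -10*d^2 - 4*d - 7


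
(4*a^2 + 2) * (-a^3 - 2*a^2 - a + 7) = -4*a^5 - 8*a^4 - 6*a^3 + 24*a^2 - 2*a + 14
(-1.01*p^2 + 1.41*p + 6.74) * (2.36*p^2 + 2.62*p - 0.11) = -2.3836*p^4 + 0.681399999999999*p^3 + 19.7117*p^2 + 17.5037*p - 0.7414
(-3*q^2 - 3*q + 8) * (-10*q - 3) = 30*q^3 + 39*q^2 - 71*q - 24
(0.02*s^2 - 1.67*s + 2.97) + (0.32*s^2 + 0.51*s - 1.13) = 0.34*s^2 - 1.16*s + 1.84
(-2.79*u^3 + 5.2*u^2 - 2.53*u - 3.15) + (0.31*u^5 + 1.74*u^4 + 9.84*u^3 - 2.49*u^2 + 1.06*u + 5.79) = 0.31*u^5 + 1.74*u^4 + 7.05*u^3 + 2.71*u^2 - 1.47*u + 2.64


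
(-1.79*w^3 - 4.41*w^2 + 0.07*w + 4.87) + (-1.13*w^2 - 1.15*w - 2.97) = -1.79*w^3 - 5.54*w^2 - 1.08*w + 1.9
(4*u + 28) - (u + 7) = 3*u + 21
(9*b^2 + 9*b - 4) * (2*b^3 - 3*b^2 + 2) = 18*b^5 - 9*b^4 - 35*b^3 + 30*b^2 + 18*b - 8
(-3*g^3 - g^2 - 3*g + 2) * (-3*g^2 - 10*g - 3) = 9*g^5 + 33*g^4 + 28*g^3 + 27*g^2 - 11*g - 6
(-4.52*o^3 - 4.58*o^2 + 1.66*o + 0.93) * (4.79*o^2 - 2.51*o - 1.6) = -21.6508*o^5 - 10.593*o^4 + 26.6792*o^3 + 7.6161*o^2 - 4.9903*o - 1.488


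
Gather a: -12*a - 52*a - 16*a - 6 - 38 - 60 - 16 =-80*a - 120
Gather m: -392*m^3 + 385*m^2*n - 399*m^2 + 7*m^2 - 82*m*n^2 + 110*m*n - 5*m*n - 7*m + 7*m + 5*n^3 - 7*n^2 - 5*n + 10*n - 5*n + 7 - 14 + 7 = -392*m^3 + m^2*(385*n - 392) + m*(-82*n^2 + 105*n) + 5*n^3 - 7*n^2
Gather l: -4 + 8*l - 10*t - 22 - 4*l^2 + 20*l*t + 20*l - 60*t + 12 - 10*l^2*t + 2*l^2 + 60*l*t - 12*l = l^2*(-10*t - 2) + l*(80*t + 16) - 70*t - 14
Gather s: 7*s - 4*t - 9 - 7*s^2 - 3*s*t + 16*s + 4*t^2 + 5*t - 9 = -7*s^2 + s*(23 - 3*t) + 4*t^2 + t - 18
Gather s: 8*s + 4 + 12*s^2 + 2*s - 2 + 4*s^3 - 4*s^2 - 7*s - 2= 4*s^3 + 8*s^2 + 3*s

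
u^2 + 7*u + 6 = (u + 1)*(u + 6)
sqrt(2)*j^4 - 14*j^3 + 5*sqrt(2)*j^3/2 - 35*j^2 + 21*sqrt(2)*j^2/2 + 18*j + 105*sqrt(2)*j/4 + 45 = (j + 5/2)*(j - 6*sqrt(2))*(j - 3*sqrt(2)/2)*(sqrt(2)*j + 1)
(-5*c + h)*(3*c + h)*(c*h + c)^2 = -15*c^4*h^2 - 30*c^4*h - 15*c^4 - 2*c^3*h^3 - 4*c^3*h^2 - 2*c^3*h + c^2*h^4 + 2*c^2*h^3 + c^2*h^2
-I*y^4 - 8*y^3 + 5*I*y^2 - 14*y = y*(y - 7*I)*(y - 2*I)*(-I*y + 1)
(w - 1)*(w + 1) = w^2 - 1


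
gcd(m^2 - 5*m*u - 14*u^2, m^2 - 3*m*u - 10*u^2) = m + 2*u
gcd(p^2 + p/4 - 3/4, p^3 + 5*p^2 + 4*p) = p + 1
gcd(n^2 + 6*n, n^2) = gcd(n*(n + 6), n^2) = n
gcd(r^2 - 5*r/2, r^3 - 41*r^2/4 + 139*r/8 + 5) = r - 5/2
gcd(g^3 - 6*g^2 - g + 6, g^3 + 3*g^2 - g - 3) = g^2 - 1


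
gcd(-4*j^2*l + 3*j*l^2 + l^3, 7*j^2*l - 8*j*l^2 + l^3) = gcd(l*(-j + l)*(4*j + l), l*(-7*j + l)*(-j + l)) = j*l - l^2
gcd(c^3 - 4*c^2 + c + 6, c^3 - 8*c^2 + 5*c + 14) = c^2 - c - 2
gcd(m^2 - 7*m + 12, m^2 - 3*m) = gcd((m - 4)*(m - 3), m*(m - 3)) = m - 3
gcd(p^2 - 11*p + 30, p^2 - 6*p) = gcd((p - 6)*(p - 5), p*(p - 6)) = p - 6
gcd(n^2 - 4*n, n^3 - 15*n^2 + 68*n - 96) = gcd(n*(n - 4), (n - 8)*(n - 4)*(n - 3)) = n - 4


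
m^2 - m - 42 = (m - 7)*(m + 6)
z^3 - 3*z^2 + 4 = (z - 2)^2*(z + 1)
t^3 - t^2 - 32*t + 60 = (t - 5)*(t - 2)*(t + 6)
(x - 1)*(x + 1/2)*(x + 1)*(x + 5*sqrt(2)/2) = x^4 + x^3/2 + 5*sqrt(2)*x^3/2 - x^2 + 5*sqrt(2)*x^2/4 - 5*sqrt(2)*x/2 - x/2 - 5*sqrt(2)/4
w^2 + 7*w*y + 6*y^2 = (w + y)*(w + 6*y)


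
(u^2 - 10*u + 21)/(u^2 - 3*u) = (u - 7)/u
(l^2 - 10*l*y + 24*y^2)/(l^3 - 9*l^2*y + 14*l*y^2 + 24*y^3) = 1/(l + y)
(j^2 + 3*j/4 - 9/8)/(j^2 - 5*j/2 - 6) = (j - 3/4)/(j - 4)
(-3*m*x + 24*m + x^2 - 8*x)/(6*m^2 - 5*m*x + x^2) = (x - 8)/(-2*m + x)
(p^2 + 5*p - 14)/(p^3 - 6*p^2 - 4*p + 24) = (p + 7)/(p^2 - 4*p - 12)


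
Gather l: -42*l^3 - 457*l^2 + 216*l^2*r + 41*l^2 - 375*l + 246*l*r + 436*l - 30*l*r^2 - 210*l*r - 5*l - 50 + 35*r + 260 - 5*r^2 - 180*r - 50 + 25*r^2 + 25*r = -42*l^3 + l^2*(216*r - 416) + l*(-30*r^2 + 36*r + 56) + 20*r^2 - 120*r + 160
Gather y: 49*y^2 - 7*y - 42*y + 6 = 49*y^2 - 49*y + 6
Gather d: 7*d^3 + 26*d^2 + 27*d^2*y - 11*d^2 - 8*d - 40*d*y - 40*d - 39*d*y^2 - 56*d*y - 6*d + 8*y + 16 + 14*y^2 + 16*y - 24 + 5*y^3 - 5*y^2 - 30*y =7*d^3 + d^2*(27*y + 15) + d*(-39*y^2 - 96*y - 54) + 5*y^3 + 9*y^2 - 6*y - 8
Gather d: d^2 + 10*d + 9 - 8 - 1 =d^2 + 10*d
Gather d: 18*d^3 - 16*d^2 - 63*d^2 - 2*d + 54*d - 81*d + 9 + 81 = 18*d^3 - 79*d^2 - 29*d + 90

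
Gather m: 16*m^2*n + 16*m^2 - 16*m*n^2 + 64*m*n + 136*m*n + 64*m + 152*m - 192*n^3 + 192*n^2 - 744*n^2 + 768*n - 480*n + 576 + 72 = m^2*(16*n + 16) + m*(-16*n^2 + 200*n + 216) - 192*n^3 - 552*n^2 + 288*n + 648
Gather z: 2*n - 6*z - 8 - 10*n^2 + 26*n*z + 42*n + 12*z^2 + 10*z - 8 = -10*n^2 + 44*n + 12*z^2 + z*(26*n + 4) - 16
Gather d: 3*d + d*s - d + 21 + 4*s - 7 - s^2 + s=d*(s + 2) - s^2 + 5*s + 14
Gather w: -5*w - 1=-5*w - 1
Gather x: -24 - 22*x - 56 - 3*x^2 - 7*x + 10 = -3*x^2 - 29*x - 70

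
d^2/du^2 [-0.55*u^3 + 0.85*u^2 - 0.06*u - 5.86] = 1.7 - 3.3*u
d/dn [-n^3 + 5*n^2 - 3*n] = -3*n^2 + 10*n - 3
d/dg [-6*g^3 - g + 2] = -18*g^2 - 1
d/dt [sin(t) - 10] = cos(t)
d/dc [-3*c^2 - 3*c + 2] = -6*c - 3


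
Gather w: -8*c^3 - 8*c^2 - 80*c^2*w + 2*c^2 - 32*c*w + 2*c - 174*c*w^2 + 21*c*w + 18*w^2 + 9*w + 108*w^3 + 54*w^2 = -8*c^3 - 6*c^2 + 2*c + 108*w^3 + w^2*(72 - 174*c) + w*(-80*c^2 - 11*c + 9)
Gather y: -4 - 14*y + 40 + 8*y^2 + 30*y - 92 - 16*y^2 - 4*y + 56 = -8*y^2 + 12*y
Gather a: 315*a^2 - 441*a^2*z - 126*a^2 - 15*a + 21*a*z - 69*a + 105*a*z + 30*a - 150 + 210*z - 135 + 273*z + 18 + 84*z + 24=a^2*(189 - 441*z) + a*(126*z - 54) + 567*z - 243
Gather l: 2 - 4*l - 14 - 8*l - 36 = -12*l - 48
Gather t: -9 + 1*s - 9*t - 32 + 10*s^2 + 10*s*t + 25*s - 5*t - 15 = 10*s^2 + 26*s + t*(10*s - 14) - 56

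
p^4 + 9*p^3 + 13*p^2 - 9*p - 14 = (p - 1)*(p + 1)*(p + 2)*(p + 7)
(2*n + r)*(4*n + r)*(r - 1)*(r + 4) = 8*n^2*r^2 + 24*n^2*r - 32*n^2 + 6*n*r^3 + 18*n*r^2 - 24*n*r + r^4 + 3*r^3 - 4*r^2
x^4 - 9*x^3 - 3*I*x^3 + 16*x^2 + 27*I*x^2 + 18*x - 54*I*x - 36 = (x - 6)*(x - 3)*(x - 2*I)*(x - I)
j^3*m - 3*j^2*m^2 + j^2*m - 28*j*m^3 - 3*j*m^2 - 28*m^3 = (j - 7*m)*(j + 4*m)*(j*m + m)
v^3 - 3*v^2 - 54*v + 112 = (v - 8)*(v - 2)*(v + 7)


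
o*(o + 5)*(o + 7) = o^3 + 12*o^2 + 35*o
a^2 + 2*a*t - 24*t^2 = (a - 4*t)*(a + 6*t)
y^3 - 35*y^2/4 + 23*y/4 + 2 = (y - 8)*(y - 1)*(y + 1/4)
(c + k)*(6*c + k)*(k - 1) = 6*c^2*k - 6*c^2 + 7*c*k^2 - 7*c*k + k^3 - k^2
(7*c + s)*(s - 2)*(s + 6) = 7*c*s^2 + 28*c*s - 84*c + s^3 + 4*s^2 - 12*s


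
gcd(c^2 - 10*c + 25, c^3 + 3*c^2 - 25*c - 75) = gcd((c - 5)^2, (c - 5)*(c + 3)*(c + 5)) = c - 5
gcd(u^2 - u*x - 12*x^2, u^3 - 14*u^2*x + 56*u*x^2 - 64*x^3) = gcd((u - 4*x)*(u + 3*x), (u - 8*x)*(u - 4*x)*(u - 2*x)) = -u + 4*x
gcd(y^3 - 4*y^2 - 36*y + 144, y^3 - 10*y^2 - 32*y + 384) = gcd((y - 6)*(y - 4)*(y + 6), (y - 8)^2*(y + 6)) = y + 6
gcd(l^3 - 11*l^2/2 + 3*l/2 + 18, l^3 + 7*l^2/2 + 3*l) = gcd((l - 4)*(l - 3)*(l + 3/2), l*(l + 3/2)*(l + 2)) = l + 3/2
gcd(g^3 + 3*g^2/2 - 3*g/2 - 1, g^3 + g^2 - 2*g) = g^2 + g - 2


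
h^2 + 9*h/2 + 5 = (h + 2)*(h + 5/2)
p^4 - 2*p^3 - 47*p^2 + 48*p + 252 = (p - 7)*(p - 3)*(p + 2)*(p + 6)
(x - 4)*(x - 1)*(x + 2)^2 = x^4 - x^3 - 12*x^2 - 4*x + 16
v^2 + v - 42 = (v - 6)*(v + 7)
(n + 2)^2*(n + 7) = n^3 + 11*n^2 + 32*n + 28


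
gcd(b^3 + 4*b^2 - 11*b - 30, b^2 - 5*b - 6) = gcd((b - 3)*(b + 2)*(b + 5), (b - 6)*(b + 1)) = 1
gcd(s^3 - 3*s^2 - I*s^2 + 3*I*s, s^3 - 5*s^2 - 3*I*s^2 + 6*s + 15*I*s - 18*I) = s - 3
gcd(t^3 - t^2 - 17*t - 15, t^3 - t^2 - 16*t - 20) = t - 5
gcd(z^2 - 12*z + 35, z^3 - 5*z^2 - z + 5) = z - 5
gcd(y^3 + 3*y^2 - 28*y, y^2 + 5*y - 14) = y + 7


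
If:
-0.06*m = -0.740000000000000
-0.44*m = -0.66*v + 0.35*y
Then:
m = 12.33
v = 0.53030303030303*y + 8.22222222222222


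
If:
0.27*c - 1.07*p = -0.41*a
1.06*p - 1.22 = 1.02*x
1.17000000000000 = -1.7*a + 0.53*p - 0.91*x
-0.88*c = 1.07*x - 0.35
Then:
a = -0.13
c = 1.45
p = 0.32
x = -0.87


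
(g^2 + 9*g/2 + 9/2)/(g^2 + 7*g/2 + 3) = (g + 3)/(g + 2)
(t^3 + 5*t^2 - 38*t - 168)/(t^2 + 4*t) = t + 1 - 42/t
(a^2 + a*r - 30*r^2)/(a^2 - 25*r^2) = (a + 6*r)/(a + 5*r)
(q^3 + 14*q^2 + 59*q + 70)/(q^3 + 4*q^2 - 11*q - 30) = (q + 7)/(q - 3)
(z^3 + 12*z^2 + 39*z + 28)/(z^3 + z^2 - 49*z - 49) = (z + 4)/(z - 7)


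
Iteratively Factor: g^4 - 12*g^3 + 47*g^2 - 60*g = (g - 3)*(g^3 - 9*g^2 + 20*g) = (g - 5)*(g - 3)*(g^2 - 4*g) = g*(g - 5)*(g - 3)*(g - 4)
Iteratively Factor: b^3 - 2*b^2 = (b)*(b^2 - 2*b) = b*(b - 2)*(b)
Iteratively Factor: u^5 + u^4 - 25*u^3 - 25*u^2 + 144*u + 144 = (u - 3)*(u^4 + 4*u^3 - 13*u^2 - 64*u - 48) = (u - 3)*(u + 3)*(u^3 + u^2 - 16*u - 16) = (u - 3)*(u + 1)*(u + 3)*(u^2 - 16) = (u - 3)*(u + 1)*(u + 3)*(u + 4)*(u - 4)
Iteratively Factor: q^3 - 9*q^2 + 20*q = (q - 5)*(q^2 - 4*q) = (q - 5)*(q - 4)*(q)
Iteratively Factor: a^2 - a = (a)*(a - 1)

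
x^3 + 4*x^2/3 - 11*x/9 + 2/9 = (x - 1/3)^2*(x + 2)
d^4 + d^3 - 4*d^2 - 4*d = d*(d - 2)*(d + 1)*(d + 2)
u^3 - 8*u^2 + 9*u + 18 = (u - 6)*(u - 3)*(u + 1)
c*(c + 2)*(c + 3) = c^3 + 5*c^2 + 6*c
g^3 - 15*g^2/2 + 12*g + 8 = (g - 4)^2*(g + 1/2)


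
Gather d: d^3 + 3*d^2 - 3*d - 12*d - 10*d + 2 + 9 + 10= d^3 + 3*d^2 - 25*d + 21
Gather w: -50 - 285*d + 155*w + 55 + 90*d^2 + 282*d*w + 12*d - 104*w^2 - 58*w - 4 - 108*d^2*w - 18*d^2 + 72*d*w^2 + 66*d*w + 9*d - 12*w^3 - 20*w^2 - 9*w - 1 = 72*d^2 - 264*d - 12*w^3 + w^2*(72*d - 124) + w*(-108*d^2 + 348*d + 88)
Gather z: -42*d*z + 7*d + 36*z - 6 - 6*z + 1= 7*d + z*(30 - 42*d) - 5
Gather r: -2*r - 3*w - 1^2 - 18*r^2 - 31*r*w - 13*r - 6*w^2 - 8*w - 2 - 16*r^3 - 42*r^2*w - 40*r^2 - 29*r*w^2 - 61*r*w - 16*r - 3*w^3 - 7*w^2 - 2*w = -16*r^3 + r^2*(-42*w - 58) + r*(-29*w^2 - 92*w - 31) - 3*w^3 - 13*w^2 - 13*w - 3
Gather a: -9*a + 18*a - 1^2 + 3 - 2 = 9*a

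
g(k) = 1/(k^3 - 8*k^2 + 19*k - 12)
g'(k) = (-3*k^2 + 16*k - 19)/(k^3 - 8*k^2 + 19*k - 12)^2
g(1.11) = 1.66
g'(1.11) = -13.67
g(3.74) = -1.90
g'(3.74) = -4.04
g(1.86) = 0.48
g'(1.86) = 0.09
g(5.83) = 0.04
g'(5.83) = -0.04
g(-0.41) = -0.05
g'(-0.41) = -0.06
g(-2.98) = -0.01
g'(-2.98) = -0.00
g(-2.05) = -0.01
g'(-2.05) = -0.01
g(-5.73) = -0.00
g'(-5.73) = -0.00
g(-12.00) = 0.00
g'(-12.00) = 0.00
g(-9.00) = 0.00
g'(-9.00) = 0.00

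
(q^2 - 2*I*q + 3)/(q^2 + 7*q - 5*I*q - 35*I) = (q^2 - 2*I*q + 3)/(q^2 + q*(7 - 5*I) - 35*I)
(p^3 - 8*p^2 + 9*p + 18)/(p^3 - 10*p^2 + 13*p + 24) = (p - 6)/(p - 8)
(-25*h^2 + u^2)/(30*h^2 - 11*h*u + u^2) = (5*h + u)/(-6*h + u)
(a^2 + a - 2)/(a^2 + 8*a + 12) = (a - 1)/(a + 6)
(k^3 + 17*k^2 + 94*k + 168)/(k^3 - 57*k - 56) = (k^2 + 10*k + 24)/(k^2 - 7*k - 8)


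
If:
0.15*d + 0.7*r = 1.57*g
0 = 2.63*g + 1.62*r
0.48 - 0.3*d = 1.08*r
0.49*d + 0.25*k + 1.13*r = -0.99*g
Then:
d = 2.37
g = 0.13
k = -4.20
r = -0.21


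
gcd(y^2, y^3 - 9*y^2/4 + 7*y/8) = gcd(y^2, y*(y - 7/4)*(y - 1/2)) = y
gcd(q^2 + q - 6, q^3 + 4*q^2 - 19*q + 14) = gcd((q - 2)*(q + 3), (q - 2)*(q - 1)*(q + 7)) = q - 2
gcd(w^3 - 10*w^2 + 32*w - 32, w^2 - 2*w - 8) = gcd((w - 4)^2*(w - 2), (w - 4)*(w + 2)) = w - 4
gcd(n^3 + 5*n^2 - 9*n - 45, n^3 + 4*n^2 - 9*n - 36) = n^2 - 9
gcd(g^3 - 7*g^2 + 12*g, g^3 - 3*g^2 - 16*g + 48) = g^2 - 7*g + 12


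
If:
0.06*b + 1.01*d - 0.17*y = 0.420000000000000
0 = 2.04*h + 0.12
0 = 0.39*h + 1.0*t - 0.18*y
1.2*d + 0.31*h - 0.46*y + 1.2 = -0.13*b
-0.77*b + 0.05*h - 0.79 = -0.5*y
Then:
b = 3.76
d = 1.43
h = -0.06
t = 1.35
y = 7.37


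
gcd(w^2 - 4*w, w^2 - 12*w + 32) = w - 4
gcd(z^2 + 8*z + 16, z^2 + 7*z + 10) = 1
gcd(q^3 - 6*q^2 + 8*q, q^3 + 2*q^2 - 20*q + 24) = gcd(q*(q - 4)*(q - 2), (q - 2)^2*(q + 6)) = q - 2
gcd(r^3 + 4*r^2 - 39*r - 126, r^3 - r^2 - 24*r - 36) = r^2 - 3*r - 18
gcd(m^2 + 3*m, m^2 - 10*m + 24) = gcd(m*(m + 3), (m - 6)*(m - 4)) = 1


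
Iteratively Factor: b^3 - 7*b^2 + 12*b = (b - 4)*(b^2 - 3*b) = (b - 4)*(b - 3)*(b)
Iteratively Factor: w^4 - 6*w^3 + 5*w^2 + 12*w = (w - 3)*(w^3 - 3*w^2 - 4*w) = (w - 4)*(w - 3)*(w^2 + w) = w*(w - 4)*(w - 3)*(w + 1)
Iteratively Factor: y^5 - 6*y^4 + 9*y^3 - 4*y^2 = (y - 1)*(y^4 - 5*y^3 + 4*y^2) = y*(y - 1)*(y^3 - 5*y^2 + 4*y) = y*(y - 1)^2*(y^2 - 4*y) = y*(y - 4)*(y - 1)^2*(y)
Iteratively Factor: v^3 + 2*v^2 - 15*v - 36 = (v + 3)*(v^2 - v - 12) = (v + 3)^2*(v - 4)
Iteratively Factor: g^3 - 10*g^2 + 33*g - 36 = (g - 3)*(g^2 - 7*g + 12) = (g - 3)^2*(g - 4)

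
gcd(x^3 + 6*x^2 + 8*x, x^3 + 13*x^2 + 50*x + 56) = x^2 + 6*x + 8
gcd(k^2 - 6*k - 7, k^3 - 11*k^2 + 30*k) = 1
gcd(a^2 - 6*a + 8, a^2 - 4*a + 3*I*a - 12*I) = a - 4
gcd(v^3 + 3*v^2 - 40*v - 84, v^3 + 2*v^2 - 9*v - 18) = v + 2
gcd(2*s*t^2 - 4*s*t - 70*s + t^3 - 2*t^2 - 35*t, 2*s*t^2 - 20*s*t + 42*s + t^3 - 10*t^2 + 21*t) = 2*s*t - 14*s + t^2 - 7*t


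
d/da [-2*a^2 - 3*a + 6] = -4*a - 3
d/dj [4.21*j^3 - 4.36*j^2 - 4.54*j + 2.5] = 12.63*j^2 - 8.72*j - 4.54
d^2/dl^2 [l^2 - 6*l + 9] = 2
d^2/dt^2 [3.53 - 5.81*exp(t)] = -5.81*exp(t)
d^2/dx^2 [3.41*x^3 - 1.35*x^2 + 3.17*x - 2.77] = 20.46*x - 2.7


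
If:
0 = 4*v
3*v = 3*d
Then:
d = 0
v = 0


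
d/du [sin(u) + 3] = cos(u)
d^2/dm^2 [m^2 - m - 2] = 2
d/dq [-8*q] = -8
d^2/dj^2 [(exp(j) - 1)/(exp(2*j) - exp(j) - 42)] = (exp(4*j) - 3*exp(3*j) + 255*exp(2*j) - 211*exp(j) + 1806)*exp(j)/(exp(6*j) - 3*exp(5*j) - 123*exp(4*j) + 251*exp(3*j) + 5166*exp(2*j) - 5292*exp(j) - 74088)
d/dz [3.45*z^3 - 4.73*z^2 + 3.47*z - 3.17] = 10.35*z^2 - 9.46*z + 3.47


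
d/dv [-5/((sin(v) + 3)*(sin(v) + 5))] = 10*(sin(v) + 4)*cos(v)/((sin(v) + 3)^2*(sin(v) + 5)^2)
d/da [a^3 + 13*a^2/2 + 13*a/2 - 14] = 3*a^2 + 13*a + 13/2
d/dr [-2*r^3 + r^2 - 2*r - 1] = -6*r^2 + 2*r - 2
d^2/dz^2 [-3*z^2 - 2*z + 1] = -6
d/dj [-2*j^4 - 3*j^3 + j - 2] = -8*j^3 - 9*j^2 + 1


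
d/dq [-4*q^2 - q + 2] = -8*q - 1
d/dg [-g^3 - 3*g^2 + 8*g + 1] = -3*g^2 - 6*g + 8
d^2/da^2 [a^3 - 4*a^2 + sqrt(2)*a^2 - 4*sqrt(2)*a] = 6*a - 8 + 2*sqrt(2)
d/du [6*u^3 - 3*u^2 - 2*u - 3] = 18*u^2 - 6*u - 2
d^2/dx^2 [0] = 0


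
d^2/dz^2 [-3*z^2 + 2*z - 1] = -6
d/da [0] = 0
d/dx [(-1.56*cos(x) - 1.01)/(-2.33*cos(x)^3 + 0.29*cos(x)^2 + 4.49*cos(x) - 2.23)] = (7.2696*cos(x)^3 + 6.6075*cos(x)^2 - 0.5858*cos(x) - 8.0137)*sin(x)/(5.4289*cos(x)^6 - 1.3514*cos(x)^5 - 20.8393*cos(x)^4 + 12.996*cos(x)^3 + 18.8667*cos(x)^2 - 20.0254*cos(x) + 4.9729)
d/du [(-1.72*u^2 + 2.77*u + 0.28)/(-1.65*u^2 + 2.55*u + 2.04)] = (0.184500000000002*u^2 - 6.0936*u + 4.9368)/(2.7225*u^4 - 8.415*u^3 - 0.2295*u^2 + 10.404*u + 4.1616)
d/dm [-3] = 0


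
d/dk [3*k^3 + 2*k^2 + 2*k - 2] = 9*k^2 + 4*k + 2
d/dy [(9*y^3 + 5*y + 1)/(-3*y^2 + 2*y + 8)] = (-27*y^4 + 36*y^3 + 231*y^2 + 6*y + 38)/(9*y^4 - 12*y^3 - 44*y^2 + 32*y + 64)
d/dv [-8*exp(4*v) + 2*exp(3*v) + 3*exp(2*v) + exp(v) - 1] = (-32*exp(3*v) + 6*exp(2*v) + 6*exp(v) + 1)*exp(v)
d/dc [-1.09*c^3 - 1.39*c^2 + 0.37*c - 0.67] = -3.27*c^2 - 2.78*c + 0.37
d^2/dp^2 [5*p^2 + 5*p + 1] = 10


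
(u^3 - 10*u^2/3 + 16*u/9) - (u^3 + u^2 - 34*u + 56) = -13*u^2/3 + 322*u/9 - 56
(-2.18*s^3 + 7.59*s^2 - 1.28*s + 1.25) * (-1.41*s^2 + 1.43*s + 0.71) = 3.0738*s^5 - 13.8193*s^4 + 11.1107*s^3 + 1.796*s^2 + 0.8787*s + 0.8875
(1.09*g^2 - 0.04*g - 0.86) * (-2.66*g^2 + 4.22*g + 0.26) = -2.8994*g^4 + 4.7062*g^3 + 2.4022*g^2 - 3.6396*g - 0.2236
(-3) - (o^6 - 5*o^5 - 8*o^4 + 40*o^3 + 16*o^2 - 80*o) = -o^6 + 5*o^5 + 8*o^4 - 40*o^3 - 16*o^2 + 80*o - 3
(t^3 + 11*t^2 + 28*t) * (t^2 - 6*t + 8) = t^5 + 5*t^4 - 30*t^3 - 80*t^2 + 224*t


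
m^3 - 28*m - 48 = (m - 6)*(m + 2)*(m + 4)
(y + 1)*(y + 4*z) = y^2 + 4*y*z + y + 4*z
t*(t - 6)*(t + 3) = t^3 - 3*t^2 - 18*t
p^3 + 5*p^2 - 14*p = p*(p - 2)*(p + 7)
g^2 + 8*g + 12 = (g + 2)*(g + 6)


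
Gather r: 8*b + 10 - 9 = 8*b + 1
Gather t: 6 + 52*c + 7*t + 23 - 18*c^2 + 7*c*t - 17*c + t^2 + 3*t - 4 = -18*c^2 + 35*c + t^2 + t*(7*c + 10) + 25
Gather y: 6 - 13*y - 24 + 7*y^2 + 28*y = 7*y^2 + 15*y - 18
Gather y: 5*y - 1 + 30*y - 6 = 35*y - 7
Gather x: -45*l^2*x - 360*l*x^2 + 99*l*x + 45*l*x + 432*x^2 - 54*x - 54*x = x^2*(432 - 360*l) + x*(-45*l^2 + 144*l - 108)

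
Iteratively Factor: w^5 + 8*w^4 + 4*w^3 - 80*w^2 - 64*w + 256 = (w - 2)*(w^4 + 10*w^3 + 24*w^2 - 32*w - 128) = (w - 2)*(w + 4)*(w^3 + 6*w^2 - 32) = (w - 2)^2*(w + 4)*(w^2 + 8*w + 16) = (w - 2)^2*(w + 4)^2*(w + 4)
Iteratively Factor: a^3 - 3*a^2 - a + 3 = (a + 1)*(a^2 - 4*a + 3) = (a - 3)*(a + 1)*(a - 1)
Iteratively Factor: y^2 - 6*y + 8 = (y - 4)*(y - 2)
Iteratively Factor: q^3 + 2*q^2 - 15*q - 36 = (q - 4)*(q^2 + 6*q + 9) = (q - 4)*(q + 3)*(q + 3)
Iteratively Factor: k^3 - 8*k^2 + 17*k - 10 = (k - 2)*(k^2 - 6*k + 5) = (k - 2)*(k - 1)*(k - 5)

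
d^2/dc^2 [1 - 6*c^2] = -12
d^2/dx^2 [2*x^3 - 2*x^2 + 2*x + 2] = 12*x - 4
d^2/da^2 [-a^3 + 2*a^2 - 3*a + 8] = 4 - 6*a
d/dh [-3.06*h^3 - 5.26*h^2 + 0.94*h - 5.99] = -9.18*h^2 - 10.52*h + 0.94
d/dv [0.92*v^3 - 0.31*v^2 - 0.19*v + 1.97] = 2.76*v^2 - 0.62*v - 0.19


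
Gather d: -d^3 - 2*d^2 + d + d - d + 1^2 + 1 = -d^3 - 2*d^2 + d + 2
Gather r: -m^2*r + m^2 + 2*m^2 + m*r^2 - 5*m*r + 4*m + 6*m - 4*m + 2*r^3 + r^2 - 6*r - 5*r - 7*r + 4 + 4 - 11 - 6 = 3*m^2 + 6*m + 2*r^3 + r^2*(m + 1) + r*(-m^2 - 5*m - 18) - 9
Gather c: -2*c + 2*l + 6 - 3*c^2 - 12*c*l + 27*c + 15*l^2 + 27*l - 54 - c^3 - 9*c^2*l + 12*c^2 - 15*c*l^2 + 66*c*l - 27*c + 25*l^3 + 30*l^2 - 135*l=-c^3 + c^2*(9 - 9*l) + c*(-15*l^2 + 54*l - 2) + 25*l^3 + 45*l^2 - 106*l - 48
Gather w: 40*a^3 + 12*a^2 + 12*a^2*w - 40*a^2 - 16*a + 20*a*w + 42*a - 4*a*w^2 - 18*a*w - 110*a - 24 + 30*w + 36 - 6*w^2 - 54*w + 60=40*a^3 - 28*a^2 - 84*a + w^2*(-4*a - 6) + w*(12*a^2 + 2*a - 24) + 72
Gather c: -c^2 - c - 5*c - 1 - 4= -c^2 - 6*c - 5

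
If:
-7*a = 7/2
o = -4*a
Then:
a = -1/2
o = 2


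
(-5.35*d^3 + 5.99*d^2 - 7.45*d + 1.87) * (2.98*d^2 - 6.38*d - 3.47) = -15.943*d^5 + 51.9832*d^4 - 41.8527*d^3 + 32.3183*d^2 + 13.9209*d - 6.4889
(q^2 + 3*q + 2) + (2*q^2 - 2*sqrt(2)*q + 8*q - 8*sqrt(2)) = 3*q^2 - 2*sqrt(2)*q + 11*q - 8*sqrt(2) + 2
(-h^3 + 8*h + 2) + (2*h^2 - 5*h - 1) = -h^3 + 2*h^2 + 3*h + 1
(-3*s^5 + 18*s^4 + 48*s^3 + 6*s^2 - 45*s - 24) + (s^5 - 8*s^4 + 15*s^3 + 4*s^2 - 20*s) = -2*s^5 + 10*s^4 + 63*s^3 + 10*s^2 - 65*s - 24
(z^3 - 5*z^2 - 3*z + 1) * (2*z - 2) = 2*z^4 - 12*z^3 + 4*z^2 + 8*z - 2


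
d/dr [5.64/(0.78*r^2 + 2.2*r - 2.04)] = (-8.7984*r - 12.408)/(0.78*r^2 + 2.2*r - 2.04)^2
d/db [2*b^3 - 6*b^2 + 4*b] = 6*b^2 - 12*b + 4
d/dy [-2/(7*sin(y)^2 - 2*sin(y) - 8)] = 4*(7*sin(y) - 1)*cos(y)/(-7*sin(y)^2 + 2*sin(y) + 8)^2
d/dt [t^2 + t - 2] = 2*t + 1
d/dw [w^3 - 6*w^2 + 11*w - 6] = 3*w^2 - 12*w + 11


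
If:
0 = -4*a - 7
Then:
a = -7/4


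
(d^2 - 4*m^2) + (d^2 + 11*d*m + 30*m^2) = 2*d^2 + 11*d*m + 26*m^2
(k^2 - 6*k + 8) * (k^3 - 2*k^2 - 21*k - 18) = k^5 - 8*k^4 - k^3 + 92*k^2 - 60*k - 144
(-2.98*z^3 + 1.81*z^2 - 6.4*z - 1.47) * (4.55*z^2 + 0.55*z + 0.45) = -13.559*z^5 + 6.5965*z^4 - 29.4655*z^3 - 9.394*z^2 - 3.6885*z - 0.6615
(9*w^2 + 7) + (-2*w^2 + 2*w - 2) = 7*w^2 + 2*w + 5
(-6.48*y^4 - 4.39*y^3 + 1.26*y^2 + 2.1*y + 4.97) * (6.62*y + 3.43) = -42.8976*y^5 - 51.2882*y^4 - 6.7165*y^3 + 18.2238*y^2 + 40.1044*y + 17.0471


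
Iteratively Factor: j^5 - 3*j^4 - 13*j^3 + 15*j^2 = (j)*(j^4 - 3*j^3 - 13*j^2 + 15*j) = j*(j + 3)*(j^3 - 6*j^2 + 5*j) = j*(j - 5)*(j + 3)*(j^2 - j) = j*(j - 5)*(j - 1)*(j + 3)*(j)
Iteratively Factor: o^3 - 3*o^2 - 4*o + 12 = (o + 2)*(o^2 - 5*o + 6) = (o - 2)*(o + 2)*(o - 3)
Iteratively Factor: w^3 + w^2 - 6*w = (w - 2)*(w^2 + 3*w) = w*(w - 2)*(w + 3)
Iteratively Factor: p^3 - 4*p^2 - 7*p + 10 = (p - 5)*(p^2 + p - 2) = (p - 5)*(p - 1)*(p + 2)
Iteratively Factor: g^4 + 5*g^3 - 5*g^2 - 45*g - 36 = (g + 4)*(g^3 + g^2 - 9*g - 9) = (g + 1)*(g + 4)*(g^2 - 9) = (g - 3)*(g + 1)*(g + 4)*(g + 3)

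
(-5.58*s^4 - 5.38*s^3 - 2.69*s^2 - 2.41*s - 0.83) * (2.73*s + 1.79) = -15.2334*s^5 - 24.6756*s^4 - 16.9739*s^3 - 11.3944*s^2 - 6.5798*s - 1.4857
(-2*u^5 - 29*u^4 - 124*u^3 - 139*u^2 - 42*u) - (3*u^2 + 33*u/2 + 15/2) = -2*u^5 - 29*u^4 - 124*u^3 - 142*u^2 - 117*u/2 - 15/2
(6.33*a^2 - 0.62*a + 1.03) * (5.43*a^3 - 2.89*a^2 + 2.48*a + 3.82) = 34.3719*a^5 - 21.6603*a^4 + 23.0831*a^3 + 19.6663*a^2 + 0.186*a + 3.9346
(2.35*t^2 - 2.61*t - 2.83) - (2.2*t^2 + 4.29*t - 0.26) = 0.15*t^2 - 6.9*t - 2.57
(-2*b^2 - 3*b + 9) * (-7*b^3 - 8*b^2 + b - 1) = 14*b^5 + 37*b^4 - 41*b^3 - 73*b^2 + 12*b - 9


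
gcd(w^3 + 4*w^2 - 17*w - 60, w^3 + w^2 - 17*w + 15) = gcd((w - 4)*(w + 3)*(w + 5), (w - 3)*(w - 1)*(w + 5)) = w + 5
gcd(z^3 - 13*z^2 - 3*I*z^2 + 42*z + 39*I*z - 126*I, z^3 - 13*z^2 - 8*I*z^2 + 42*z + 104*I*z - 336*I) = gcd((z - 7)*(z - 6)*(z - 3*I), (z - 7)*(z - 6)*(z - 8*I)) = z^2 - 13*z + 42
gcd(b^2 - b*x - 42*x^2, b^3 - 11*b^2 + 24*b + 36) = 1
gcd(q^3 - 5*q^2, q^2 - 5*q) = q^2 - 5*q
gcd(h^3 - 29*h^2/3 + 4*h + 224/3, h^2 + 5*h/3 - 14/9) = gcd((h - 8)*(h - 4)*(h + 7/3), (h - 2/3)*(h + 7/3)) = h + 7/3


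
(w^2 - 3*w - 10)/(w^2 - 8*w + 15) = (w + 2)/(w - 3)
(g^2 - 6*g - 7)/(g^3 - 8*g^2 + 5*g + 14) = 1/(g - 2)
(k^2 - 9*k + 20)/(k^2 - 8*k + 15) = (k - 4)/(k - 3)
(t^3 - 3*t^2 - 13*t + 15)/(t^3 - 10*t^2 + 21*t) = (t^3 - 3*t^2 - 13*t + 15)/(t*(t^2 - 10*t + 21))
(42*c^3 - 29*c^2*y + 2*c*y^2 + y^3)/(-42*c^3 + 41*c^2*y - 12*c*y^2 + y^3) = (7*c + y)/(-7*c + y)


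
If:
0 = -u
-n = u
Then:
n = 0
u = 0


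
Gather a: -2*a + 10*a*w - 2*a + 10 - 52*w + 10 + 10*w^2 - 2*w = a*(10*w - 4) + 10*w^2 - 54*w + 20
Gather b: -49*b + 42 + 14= 56 - 49*b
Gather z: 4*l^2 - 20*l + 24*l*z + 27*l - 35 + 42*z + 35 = 4*l^2 + 7*l + z*(24*l + 42)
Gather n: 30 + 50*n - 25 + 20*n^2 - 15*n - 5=20*n^2 + 35*n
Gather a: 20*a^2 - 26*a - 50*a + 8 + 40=20*a^2 - 76*a + 48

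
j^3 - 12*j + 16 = (j - 2)^2*(j + 4)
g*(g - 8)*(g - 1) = g^3 - 9*g^2 + 8*g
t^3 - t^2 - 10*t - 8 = (t - 4)*(t + 1)*(t + 2)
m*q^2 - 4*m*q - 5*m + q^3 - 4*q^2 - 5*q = (m + q)*(q - 5)*(q + 1)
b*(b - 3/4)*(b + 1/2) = b^3 - b^2/4 - 3*b/8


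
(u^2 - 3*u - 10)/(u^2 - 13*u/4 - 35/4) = 4*(u + 2)/(4*u + 7)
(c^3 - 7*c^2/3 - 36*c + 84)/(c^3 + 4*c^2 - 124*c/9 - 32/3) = 3*(3*c^2 - 25*c + 42)/(9*c^2 - 18*c - 16)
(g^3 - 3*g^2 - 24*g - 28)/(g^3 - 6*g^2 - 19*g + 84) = (g^2 + 4*g + 4)/(g^2 + g - 12)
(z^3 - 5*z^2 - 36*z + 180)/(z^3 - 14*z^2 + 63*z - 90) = (z + 6)/(z - 3)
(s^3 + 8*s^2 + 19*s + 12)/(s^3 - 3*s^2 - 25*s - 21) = (s + 4)/(s - 7)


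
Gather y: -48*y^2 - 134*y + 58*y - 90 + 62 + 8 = -48*y^2 - 76*y - 20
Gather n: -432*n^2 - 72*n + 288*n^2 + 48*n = -144*n^2 - 24*n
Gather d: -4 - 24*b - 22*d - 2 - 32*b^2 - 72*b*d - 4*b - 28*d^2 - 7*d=-32*b^2 - 28*b - 28*d^2 + d*(-72*b - 29) - 6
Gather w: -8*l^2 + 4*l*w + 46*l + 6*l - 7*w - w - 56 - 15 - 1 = -8*l^2 + 52*l + w*(4*l - 8) - 72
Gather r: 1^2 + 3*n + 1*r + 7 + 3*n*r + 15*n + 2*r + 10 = 18*n + r*(3*n + 3) + 18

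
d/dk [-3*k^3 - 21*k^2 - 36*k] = -9*k^2 - 42*k - 36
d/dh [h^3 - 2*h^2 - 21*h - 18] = 3*h^2 - 4*h - 21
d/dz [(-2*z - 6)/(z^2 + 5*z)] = 2*(z^2 + 6*z + 15)/(z^2*(z^2 + 10*z + 25))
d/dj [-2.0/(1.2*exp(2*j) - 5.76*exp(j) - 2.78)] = (4.8*exp(j) - 11.52)*exp(j)/(-1.2*exp(2*j) + 5.76*exp(j) + 2.78)^2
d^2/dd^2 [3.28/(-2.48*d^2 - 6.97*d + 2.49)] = (40.346624*d^2 + 113.393536*d - 3.28*(4.96*d + 6.97)*(9.92*d + 13.94) - 40.509312)/(2.48*d^2 + 6.97*d - 2.49)^3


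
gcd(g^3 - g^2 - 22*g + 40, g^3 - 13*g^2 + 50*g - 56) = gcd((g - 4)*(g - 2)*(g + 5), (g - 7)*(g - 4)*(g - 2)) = g^2 - 6*g + 8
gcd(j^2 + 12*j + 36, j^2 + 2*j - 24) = j + 6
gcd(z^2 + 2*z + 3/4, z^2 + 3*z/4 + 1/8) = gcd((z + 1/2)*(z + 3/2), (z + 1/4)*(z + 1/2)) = z + 1/2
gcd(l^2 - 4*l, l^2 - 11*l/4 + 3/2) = 1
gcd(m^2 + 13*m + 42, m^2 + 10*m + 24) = m + 6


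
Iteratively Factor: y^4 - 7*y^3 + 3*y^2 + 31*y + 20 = (y + 1)*(y^3 - 8*y^2 + 11*y + 20) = (y - 4)*(y + 1)*(y^2 - 4*y - 5) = (y - 4)*(y + 1)^2*(y - 5)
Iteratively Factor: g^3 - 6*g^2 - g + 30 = (g + 2)*(g^2 - 8*g + 15) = (g - 5)*(g + 2)*(g - 3)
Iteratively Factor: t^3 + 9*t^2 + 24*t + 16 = (t + 4)*(t^2 + 5*t + 4) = (t + 1)*(t + 4)*(t + 4)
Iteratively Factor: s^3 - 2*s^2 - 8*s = (s + 2)*(s^2 - 4*s) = s*(s + 2)*(s - 4)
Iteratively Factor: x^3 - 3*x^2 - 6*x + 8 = (x + 2)*(x^2 - 5*x + 4) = (x - 4)*(x + 2)*(x - 1)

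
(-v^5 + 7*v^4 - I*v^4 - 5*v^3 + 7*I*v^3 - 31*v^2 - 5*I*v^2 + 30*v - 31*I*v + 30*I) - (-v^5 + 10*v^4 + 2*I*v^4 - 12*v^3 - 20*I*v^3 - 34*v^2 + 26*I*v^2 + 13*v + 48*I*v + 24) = -3*v^4 - 3*I*v^4 + 7*v^3 + 27*I*v^3 + 3*v^2 - 31*I*v^2 + 17*v - 79*I*v - 24 + 30*I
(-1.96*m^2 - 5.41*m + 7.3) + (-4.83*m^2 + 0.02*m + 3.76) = -6.79*m^2 - 5.39*m + 11.06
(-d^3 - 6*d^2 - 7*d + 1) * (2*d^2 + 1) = -2*d^5 - 12*d^4 - 15*d^3 - 4*d^2 - 7*d + 1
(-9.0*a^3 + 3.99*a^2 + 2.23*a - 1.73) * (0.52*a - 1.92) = -4.68*a^4 + 19.3548*a^3 - 6.5012*a^2 - 5.1812*a + 3.3216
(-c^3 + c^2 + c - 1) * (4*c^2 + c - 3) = -4*c^5 + 3*c^4 + 8*c^3 - 6*c^2 - 4*c + 3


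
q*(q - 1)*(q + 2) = q^3 + q^2 - 2*q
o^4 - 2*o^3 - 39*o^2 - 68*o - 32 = (o - 8)*(o + 1)^2*(o + 4)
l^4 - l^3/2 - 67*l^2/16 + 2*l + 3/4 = (l - 2)*(l - 3/4)*(l + 1/4)*(l + 2)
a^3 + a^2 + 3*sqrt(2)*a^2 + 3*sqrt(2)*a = a*(a + 1)*(a + 3*sqrt(2))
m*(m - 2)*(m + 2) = m^3 - 4*m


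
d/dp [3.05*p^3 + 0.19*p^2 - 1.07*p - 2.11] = 9.15*p^2 + 0.38*p - 1.07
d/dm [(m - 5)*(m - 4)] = 2*m - 9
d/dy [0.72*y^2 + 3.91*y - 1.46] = 1.44*y + 3.91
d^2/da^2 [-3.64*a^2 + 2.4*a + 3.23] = -7.28000000000000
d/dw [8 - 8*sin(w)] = -8*cos(w)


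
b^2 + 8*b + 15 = (b + 3)*(b + 5)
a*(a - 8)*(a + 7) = a^3 - a^2 - 56*a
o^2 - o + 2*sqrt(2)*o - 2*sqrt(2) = (o - 1)*(o + 2*sqrt(2))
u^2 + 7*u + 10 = (u + 2)*(u + 5)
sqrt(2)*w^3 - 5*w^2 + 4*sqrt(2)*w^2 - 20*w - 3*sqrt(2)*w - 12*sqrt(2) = (w + 4)*(w - 3*sqrt(2))*(sqrt(2)*w + 1)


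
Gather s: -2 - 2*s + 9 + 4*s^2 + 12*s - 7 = 4*s^2 + 10*s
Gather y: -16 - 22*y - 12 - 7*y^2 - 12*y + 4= -7*y^2 - 34*y - 24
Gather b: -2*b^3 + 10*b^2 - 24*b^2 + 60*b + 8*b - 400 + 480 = -2*b^3 - 14*b^2 + 68*b + 80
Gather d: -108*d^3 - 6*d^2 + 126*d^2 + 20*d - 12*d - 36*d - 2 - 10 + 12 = -108*d^3 + 120*d^2 - 28*d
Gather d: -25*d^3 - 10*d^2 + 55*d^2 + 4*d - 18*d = -25*d^3 + 45*d^2 - 14*d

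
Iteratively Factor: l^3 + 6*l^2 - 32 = (l + 4)*(l^2 + 2*l - 8) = (l + 4)^2*(l - 2)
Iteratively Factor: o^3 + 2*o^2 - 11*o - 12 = (o - 3)*(o^2 + 5*o + 4) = (o - 3)*(o + 1)*(o + 4)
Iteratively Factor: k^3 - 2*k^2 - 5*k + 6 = (k + 2)*(k^2 - 4*k + 3) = (k - 1)*(k + 2)*(k - 3)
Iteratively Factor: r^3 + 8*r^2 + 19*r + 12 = (r + 4)*(r^2 + 4*r + 3) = (r + 3)*(r + 4)*(r + 1)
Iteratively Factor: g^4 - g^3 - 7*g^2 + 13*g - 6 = (g - 1)*(g^3 - 7*g + 6) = (g - 1)^2*(g^2 + g - 6) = (g - 2)*(g - 1)^2*(g + 3)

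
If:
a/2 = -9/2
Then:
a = -9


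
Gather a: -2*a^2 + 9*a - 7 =-2*a^2 + 9*a - 7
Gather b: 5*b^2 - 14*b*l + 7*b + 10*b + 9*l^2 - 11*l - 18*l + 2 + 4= 5*b^2 + b*(17 - 14*l) + 9*l^2 - 29*l + 6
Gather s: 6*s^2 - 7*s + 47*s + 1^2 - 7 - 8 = 6*s^2 + 40*s - 14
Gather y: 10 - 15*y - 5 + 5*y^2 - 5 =5*y^2 - 15*y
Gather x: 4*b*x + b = 4*b*x + b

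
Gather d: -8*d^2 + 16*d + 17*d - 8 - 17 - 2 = -8*d^2 + 33*d - 27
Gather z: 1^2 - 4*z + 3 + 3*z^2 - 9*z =3*z^2 - 13*z + 4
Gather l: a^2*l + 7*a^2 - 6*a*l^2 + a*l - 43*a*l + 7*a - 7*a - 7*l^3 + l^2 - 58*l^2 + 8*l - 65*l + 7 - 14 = 7*a^2 - 7*l^3 + l^2*(-6*a - 57) + l*(a^2 - 42*a - 57) - 7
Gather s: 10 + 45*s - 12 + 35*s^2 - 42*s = 35*s^2 + 3*s - 2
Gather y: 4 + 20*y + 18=20*y + 22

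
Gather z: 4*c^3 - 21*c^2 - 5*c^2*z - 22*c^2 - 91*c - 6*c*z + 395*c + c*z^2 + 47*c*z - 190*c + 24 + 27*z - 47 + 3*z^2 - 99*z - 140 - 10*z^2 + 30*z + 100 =4*c^3 - 43*c^2 + 114*c + z^2*(c - 7) + z*(-5*c^2 + 41*c - 42) - 63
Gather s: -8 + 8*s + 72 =8*s + 64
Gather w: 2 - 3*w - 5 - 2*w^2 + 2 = -2*w^2 - 3*w - 1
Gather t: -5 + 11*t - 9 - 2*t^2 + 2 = -2*t^2 + 11*t - 12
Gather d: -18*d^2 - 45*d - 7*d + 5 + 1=-18*d^2 - 52*d + 6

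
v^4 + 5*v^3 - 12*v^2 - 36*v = v*(v - 3)*(v + 2)*(v + 6)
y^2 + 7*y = y*(y + 7)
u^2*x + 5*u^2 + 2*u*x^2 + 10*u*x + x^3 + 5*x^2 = (u + x)^2*(x + 5)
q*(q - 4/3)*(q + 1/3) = q^3 - q^2 - 4*q/9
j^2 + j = j*(j + 1)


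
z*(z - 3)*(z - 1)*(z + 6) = z^4 + 2*z^3 - 21*z^2 + 18*z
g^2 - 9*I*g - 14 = (g - 7*I)*(g - 2*I)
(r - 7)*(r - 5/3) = r^2 - 26*r/3 + 35/3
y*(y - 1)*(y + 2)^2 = y^4 + 3*y^3 - 4*y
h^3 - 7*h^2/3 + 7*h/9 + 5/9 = (h - 5/3)*(h - 1)*(h + 1/3)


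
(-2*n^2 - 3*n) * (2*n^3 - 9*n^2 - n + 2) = -4*n^5 + 12*n^4 + 29*n^3 - n^2 - 6*n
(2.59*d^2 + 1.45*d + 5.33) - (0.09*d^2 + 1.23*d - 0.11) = 2.5*d^2 + 0.22*d + 5.44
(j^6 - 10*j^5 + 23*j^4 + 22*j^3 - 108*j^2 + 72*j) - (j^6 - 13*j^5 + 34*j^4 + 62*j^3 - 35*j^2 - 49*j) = 3*j^5 - 11*j^4 - 40*j^3 - 73*j^2 + 121*j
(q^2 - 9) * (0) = 0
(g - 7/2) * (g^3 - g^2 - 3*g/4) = g^4 - 9*g^3/2 + 11*g^2/4 + 21*g/8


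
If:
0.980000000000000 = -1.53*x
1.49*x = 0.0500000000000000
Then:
No Solution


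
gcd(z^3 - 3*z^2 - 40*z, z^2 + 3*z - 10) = z + 5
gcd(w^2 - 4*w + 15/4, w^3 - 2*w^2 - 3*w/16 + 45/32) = w - 3/2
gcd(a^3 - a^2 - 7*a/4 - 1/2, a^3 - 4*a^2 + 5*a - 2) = a - 2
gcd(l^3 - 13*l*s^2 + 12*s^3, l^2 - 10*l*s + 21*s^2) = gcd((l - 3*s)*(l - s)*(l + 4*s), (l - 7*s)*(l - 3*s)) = -l + 3*s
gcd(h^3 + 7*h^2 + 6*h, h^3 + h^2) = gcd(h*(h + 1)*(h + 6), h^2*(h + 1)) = h^2 + h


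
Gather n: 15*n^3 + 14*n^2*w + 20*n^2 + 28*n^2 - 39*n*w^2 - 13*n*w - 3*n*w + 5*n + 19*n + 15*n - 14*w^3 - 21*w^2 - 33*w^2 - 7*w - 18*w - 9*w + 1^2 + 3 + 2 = 15*n^3 + n^2*(14*w + 48) + n*(-39*w^2 - 16*w + 39) - 14*w^3 - 54*w^2 - 34*w + 6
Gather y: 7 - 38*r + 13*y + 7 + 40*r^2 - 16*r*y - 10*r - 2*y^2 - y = 40*r^2 - 48*r - 2*y^2 + y*(12 - 16*r) + 14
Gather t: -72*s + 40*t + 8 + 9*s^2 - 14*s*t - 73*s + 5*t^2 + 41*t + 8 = 9*s^2 - 145*s + 5*t^2 + t*(81 - 14*s) + 16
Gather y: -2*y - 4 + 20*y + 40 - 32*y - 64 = -14*y - 28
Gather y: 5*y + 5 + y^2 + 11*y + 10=y^2 + 16*y + 15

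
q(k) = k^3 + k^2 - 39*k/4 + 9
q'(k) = 3*k^2 + 2*k - 39/4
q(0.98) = 1.35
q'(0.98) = -4.91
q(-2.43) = 24.25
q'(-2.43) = 3.10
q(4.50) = 76.50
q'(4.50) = 60.00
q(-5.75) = -91.98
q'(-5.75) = 77.94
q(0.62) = 3.58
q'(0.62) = -7.36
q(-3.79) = 5.88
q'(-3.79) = 25.76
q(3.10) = 18.18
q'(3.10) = 25.28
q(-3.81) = 5.36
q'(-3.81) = 26.18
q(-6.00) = -112.50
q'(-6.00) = 86.25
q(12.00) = 1764.00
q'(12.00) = 446.25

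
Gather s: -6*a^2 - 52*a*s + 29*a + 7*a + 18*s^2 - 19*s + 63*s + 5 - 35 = -6*a^2 + 36*a + 18*s^2 + s*(44 - 52*a) - 30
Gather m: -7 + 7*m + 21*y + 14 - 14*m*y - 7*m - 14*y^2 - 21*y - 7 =-14*m*y - 14*y^2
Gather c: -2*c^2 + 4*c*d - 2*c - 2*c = -2*c^2 + c*(4*d - 4)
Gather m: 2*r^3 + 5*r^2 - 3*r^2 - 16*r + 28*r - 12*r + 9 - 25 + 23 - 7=2*r^3 + 2*r^2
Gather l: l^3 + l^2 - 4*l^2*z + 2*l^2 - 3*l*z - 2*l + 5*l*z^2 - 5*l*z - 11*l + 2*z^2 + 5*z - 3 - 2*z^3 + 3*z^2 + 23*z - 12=l^3 + l^2*(3 - 4*z) + l*(5*z^2 - 8*z - 13) - 2*z^3 + 5*z^2 + 28*z - 15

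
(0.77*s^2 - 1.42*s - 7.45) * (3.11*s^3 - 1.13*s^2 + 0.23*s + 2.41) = 2.3947*s^5 - 5.2863*s^4 - 21.3878*s^3 + 9.9476*s^2 - 5.1357*s - 17.9545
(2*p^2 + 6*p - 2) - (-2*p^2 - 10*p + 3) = 4*p^2 + 16*p - 5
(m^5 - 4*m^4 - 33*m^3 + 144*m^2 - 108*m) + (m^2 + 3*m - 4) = m^5 - 4*m^4 - 33*m^3 + 145*m^2 - 105*m - 4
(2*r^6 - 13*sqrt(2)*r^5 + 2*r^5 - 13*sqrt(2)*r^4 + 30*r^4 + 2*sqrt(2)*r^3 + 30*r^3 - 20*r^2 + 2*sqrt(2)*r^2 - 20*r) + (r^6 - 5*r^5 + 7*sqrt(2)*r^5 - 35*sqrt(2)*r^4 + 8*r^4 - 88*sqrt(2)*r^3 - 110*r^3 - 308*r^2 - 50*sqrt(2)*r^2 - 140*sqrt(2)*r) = 3*r^6 - 6*sqrt(2)*r^5 - 3*r^5 - 48*sqrt(2)*r^4 + 38*r^4 - 86*sqrt(2)*r^3 - 80*r^3 - 328*r^2 - 48*sqrt(2)*r^2 - 140*sqrt(2)*r - 20*r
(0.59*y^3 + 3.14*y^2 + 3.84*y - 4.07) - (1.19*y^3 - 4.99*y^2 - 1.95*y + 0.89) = -0.6*y^3 + 8.13*y^2 + 5.79*y - 4.96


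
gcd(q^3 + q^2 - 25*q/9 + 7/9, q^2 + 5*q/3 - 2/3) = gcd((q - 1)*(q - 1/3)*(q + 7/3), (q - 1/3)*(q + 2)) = q - 1/3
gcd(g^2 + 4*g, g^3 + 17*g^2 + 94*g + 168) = g + 4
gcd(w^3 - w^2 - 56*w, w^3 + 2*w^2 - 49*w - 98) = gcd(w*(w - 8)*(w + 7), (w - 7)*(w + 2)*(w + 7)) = w + 7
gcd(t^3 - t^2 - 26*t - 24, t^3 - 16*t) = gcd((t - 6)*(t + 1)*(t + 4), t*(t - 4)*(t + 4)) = t + 4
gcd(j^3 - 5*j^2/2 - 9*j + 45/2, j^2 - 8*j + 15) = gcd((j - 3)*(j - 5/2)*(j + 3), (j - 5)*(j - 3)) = j - 3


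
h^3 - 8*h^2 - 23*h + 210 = (h - 7)*(h - 6)*(h + 5)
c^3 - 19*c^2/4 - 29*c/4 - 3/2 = (c - 6)*(c + 1/4)*(c + 1)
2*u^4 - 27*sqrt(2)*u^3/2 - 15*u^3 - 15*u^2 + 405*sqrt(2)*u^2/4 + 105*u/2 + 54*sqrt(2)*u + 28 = (u - 8)*(u - 7*sqrt(2))*(sqrt(2)*u + 1/2)*(sqrt(2)*u + sqrt(2)/2)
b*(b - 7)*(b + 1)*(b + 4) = b^4 - 2*b^3 - 31*b^2 - 28*b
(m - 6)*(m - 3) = m^2 - 9*m + 18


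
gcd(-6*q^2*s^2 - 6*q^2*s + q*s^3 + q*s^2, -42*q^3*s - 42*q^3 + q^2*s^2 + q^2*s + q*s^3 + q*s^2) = 6*q^2*s + 6*q^2 - q*s^2 - q*s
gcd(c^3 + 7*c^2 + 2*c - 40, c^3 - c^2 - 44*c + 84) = c - 2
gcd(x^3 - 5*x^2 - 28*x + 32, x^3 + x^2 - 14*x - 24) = 1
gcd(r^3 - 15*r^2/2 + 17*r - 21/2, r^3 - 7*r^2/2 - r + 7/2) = r^2 - 9*r/2 + 7/2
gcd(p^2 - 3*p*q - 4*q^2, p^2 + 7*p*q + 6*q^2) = p + q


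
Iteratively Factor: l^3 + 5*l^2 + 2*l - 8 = (l + 2)*(l^2 + 3*l - 4) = (l - 1)*(l + 2)*(l + 4)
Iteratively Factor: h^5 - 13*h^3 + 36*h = (h)*(h^4 - 13*h^2 + 36) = h*(h + 2)*(h^3 - 2*h^2 - 9*h + 18) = h*(h - 3)*(h + 2)*(h^2 + h - 6) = h*(h - 3)*(h - 2)*(h + 2)*(h + 3)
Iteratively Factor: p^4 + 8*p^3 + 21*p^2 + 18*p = (p)*(p^3 + 8*p^2 + 21*p + 18) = p*(p + 3)*(p^2 + 5*p + 6) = p*(p + 3)^2*(p + 2)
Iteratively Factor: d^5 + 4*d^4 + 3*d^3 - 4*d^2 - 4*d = (d + 2)*(d^4 + 2*d^3 - d^2 - 2*d) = (d + 2)^2*(d^3 - d) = (d + 1)*(d + 2)^2*(d^2 - d) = (d - 1)*(d + 1)*(d + 2)^2*(d)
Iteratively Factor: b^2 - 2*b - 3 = (b - 3)*(b + 1)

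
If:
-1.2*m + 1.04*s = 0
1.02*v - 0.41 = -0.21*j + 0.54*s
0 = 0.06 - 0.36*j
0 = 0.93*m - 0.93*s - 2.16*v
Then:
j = 0.17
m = -0.54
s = -0.63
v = 0.04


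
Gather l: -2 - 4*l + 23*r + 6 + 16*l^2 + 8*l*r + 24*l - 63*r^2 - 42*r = 16*l^2 + l*(8*r + 20) - 63*r^2 - 19*r + 4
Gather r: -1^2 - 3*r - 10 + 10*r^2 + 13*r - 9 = 10*r^2 + 10*r - 20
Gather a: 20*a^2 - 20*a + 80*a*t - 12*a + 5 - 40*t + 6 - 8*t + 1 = 20*a^2 + a*(80*t - 32) - 48*t + 12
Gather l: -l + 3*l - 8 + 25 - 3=2*l + 14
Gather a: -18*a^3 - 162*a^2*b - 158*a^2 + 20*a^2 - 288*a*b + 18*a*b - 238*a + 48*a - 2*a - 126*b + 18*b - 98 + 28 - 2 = -18*a^3 + a^2*(-162*b - 138) + a*(-270*b - 192) - 108*b - 72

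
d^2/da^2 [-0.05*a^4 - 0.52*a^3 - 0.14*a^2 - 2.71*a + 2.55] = -0.6*a^2 - 3.12*a - 0.28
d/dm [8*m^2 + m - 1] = 16*m + 1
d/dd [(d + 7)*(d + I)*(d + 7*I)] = 3*d^2 + d*(14 + 16*I) - 7 + 56*I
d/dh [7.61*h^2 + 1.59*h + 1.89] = 15.22*h + 1.59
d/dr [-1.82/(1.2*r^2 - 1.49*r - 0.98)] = (4.368*r - 2.7118)/(-1.2*r^2 + 1.49*r + 0.98)^2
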